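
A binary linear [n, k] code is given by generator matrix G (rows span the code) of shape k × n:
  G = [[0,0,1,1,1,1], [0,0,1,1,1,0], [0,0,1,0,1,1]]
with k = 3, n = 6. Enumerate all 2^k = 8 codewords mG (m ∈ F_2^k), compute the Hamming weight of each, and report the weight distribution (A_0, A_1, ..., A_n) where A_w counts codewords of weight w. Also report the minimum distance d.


Weight distribution: A_0 = 1, A_1 = 2, A_2 = 2, A_3 = 2, A_4 = 1. Minimum distance d = 1.

Enumerate all 2^3 = 8 messages m ∈ F_2^3.
For each, compute codeword c = mG in F_2^6, then tally its weight.
  m = 000 → c = 000000, weight = 0.
  m = 100 → c = 001111, weight = 4.
  m = 010 → c = 001110, weight = 3.
  m = 110 → c = 000001, weight = 1.
  m = 001 → c = 001011, weight = 3.
  m = 101 → c = 000100, weight = 1.
  m = 011 → c = 000101, weight = 2.
  m = 111 → c = 001010, weight = 2.
Tally weights:
  weight 0: 1 codewords.
  weight 1: 2 codewords.
  weight 2: 2 codewords.
  weight 3: 2 codewords.
  weight 4: 1 codewords.
Minimum distance d = smallest w > 0 with A_w > 0 = 1.
Sanity: Σ A_w = 8 = 2^3 = 8 ✓.


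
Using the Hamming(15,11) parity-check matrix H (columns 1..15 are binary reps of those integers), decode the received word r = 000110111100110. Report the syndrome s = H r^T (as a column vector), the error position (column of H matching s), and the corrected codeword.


s = (1, 1, 1, 0)^T, error position = 14, corrected codeword c = 000110111100100

Compute s = H r^T mod 2 one row at a time:
  s_1 = 1 + 1 + 1 + 0 + 0 + 1 + 1 + 0 = 5 ≡ 1 (mod 2).
  s_2 = 1 + 1 + 0 + 1 + 0 + 1 + 1 + 0 = 5 ≡ 1 (mod 2).
  s_3 = 0 + 0 + 0 + 1 + 1 + 0 + 1 + 0 = 3 ≡ 1 (mod 2).
  s_4 = 0 + 0 + 1 + 1 + 1 + 0 + 1 + 0 = 4 ≡ 0 (mod 2).
s = (1, 1, 1, 0)^T — this equals column 14 of H (binary 1110), so error is at position 14.
Correct: flip bit 14 of r = 000110111100110 to get c = 000110111100100.


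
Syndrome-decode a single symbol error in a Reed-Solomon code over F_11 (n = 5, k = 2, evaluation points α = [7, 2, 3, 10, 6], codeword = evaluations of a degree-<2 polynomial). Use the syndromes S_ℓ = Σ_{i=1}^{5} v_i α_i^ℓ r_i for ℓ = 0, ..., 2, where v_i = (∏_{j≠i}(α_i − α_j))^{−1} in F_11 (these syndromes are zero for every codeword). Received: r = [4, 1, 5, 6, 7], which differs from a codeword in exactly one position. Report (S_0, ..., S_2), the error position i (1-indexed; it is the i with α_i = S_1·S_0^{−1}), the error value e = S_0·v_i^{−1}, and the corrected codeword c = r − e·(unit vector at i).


S = (8, 5, 10), error at position 2, error magnitude e = 4, c = [4, 8, 5, 6, 7].

Step 1: column multipliers v_i = (∏_{j≠i}(α_i − α_j))^{−1} mod 11.
  i = 1 (α = 7): (7−2)(7−3)(7−10)(7−6) = 5·4·(−3)·1 = −60 ≡ 6, so v_1 = 6^{−1} = 2 (mod 11).
  i = 2 (α = 2): (2−7)(2−3)(2−10)(2−6) = (−5)·(−1)·(−8)·(−4) = 160 ≡ 6, so v_2 = 6^{−1} = 2 (mod 11).
  i = 3 (α = 3): (3−7)(3−2)(3−10)(3−6) = (−4)·1·(−7)·(−3) = −84 ≡ 4, so v_3 = 4^{−1} = 3 (mod 11).
  i = 4 (α = 10): (10−7)(10−2)(10−3)(10−6) = 3·8·7·4 = 672 ≡ 1, so v_4 = 1^{−1} = 1 (mod 11).
  i = 5 (α = 6): (6−7)(6−2)(6−3)(6−10) = (−1)·4·3·(−4) = 48 ≡ 4, so v_5 = 4^{−1} = 3 (mod 11).
  v = [2, 2, 3, 1, 3].
Step 2: syndromes of r = [4, 1, 5, 6, 7] (all sums mod 11).
  S_0 = Σ v_i r_i = 2·4 + 2·1 + 3·5 + 1·6 + 3·7 = 52 ≡ 8.
  S_1 = Σ v_i α_i r_i = 2·7·4 + 2·2·1 + 3·3·5 + 1·10·6 + 3·6·7 = 291 ≡ 5.
  α_i^2 mod 11 = [5, 4, 9, 1, 3].
  S_2 = Σ v_i α_i^2 r_i = 2·5·4 + 2·4·1 + 3·9·5 + 1·1·6 + 3·3·7 = 252 ≡ 10.
  S = (8, 5, 10) ≠ 0, so r is not a codeword (an error is present).
Step 3: locate the error. For a single error e at position i, S_ℓ = v_i·e·α_i^ℓ, so α_err = S_1/S_0.
  S_0^{−1} = 8^{−1} = 7 (mod 11), so α_err = 5·7 = 35 ≡ 2 = α_2. Error position i = 2.
  Consistency check: S_2/S_1 = 10·9 = 90 ≡ 2 = α_err ✓ (single-error assumption holds).
Step 4: error magnitude e = S_0/v_2 = S_0·∏_{j≠2}(α_2 − α_j) = 8·6 = 48 ≡ 4 (mod 11).
Step 5: correct position 2: c_2 = r_2 − e = 1 − 4 ≡ 8 (mod 11). Hence c = [4, 8, 5, 6, 7].
  Check: interpolating c through the α_i gives m(x) = 3 + 8·x (degree < 2) with m(α_i) = c_i for every i, so c is indeed a codeword.


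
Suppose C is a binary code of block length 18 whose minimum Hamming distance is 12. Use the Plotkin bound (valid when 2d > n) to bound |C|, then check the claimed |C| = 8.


Plotkin bound M ≤ 4; given |C| = 8 > bound (violated).

Check applicability: 2d = 24, n = 18.
2d − n = 6 > 0, so Plotkin applies.
Compute d/(2d−n) = 12/6 ≈ 2.0000.
⌊d/(2d−n)⌋ = 2.
Plotkin bound: M ≤ 2·2 = 4.
Given |C| = 8, check: VIOLATED.
This |C| is above the Plotkin bound, so no binary code with n = 18, d = 12 and 8 codewords exists.


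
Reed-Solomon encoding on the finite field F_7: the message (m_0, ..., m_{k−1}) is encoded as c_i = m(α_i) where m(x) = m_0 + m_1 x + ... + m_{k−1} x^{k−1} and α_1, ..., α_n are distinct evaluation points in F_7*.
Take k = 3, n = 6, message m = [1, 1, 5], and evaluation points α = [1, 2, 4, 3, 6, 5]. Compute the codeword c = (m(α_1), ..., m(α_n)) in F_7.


c = [0, 2, 1, 0, 5, 5]

Message polynomial: m(x) = 1 + 1·x + 5·x^2 (mod 7).
For each evaluation point α_i, compute m(α_i) mod 7:
  α_1 = 1: Horner steps 5 → 6 → 0, so m(1) = 0.
  α_2 = 2: Horner steps 5 → 4 → 2, so m(2) = 2.
  α_3 = 4: Horner steps 5 → 0 → 1, so m(4) = 1.
  α_4 = 3: Horner steps 5 → 2 → 0, so m(3) = 0.
  α_5 = 6: Horner steps 5 → 3 → 5, so m(6) = 5.
  α_6 = 5: Horner steps 5 → 5 → 5, so m(5) = 5.
Codeword c = [0, 2, 1, 0, 5, 5] ∈ F_7^6.


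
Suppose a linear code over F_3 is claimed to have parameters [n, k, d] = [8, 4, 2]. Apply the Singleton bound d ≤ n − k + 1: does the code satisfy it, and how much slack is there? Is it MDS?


Singleton RHS = n − k + 1 = 5, slack = 3, bound satisfied, not MDS.

Singleton bound: d ≤ n − k + 1.
Here n = 8, k = 4, so n − k + 1 = 5.
Given d = 2, check d ≤ 5: YES.
Slack = (n − k + 1) − d = 3.
The code is NOT MDS (slack = 3 > 0).
Description: the claimed parameters are [8, 4, 2]_3; such a code would be non-MDS.


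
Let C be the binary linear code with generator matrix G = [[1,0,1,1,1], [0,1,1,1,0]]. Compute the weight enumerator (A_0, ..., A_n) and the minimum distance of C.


Weight distribution: A_0 = 1, A_3 = 2, A_4 = 1. Minimum distance d = 3.

Enumerate all 2^2 = 4 messages m ∈ F_2^2.
For each, compute codeword c = mG in F_2^5, then tally its weight.
  m = 00 → c = 00000, weight = 0.
  m = 10 → c = 10111, weight = 4.
  m = 01 → c = 01110, weight = 3.
  m = 11 → c = 11001, weight = 3.
Tally weights:
  weight 0: 1 codewords.
  weight 3: 2 codewords.
  weight 4: 1 codewords.
Minimum distance d = smallest w > 0 with A_w > 0 = 3.
Sanity: Σ A_w = 4 = 2^2 = 4 ✓.


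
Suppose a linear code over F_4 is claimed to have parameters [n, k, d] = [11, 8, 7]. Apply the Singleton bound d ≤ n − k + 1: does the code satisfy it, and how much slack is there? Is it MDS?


Singleton RHS = n − k + 1 = 4, slack = -3, bound violated (no such code; not MDS).

Singleton bound: d ≤ n − k + 1.
Here n = 11, k = 8, so n − k + 1 = 4.
Given d = 7, check d ≤ 4: NO.
Slack = (n − k + 1) − d = -3.
The slack is negative: d = 7 exceeds n − k + 1 = 4 by 3, so the Singleton bound is violated and no linear [11, 8, 7]_4 code can exist. In particular it is not MDS (MDS requires d = n − k + 1 exactly).
Description: the claimed parameters are [11, 8, 7]_4; such a code would be impossible (violates the Singleton bound).


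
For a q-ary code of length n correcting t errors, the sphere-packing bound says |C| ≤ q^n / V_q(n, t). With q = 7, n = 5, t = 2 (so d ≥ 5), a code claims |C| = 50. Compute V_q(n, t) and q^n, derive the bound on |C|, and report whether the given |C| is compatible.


V_q(n, t) = 391, q^n = 16807, Hamming bound = 42, |C| = 50 > bound (violated).

Step 1: Compute V_q(n, t) = Σ_{j=0}^2 C(n, j) (q−1)^j.
  j = 0: C(5,0)·(6)^0 = 1·1 = 1.
  j = 1: C(5,1)·(6)^1 = 5·6 = 30.
  j = 2: C(5,2)·(6)^2 = 10·36 = 360.
  V_q(n, t) = 1 + 30 + 360 = 391.
Step 2: q^n = 7^5 = 16807.
Step 3: Hamming bound ⌊q^n / V_q(n,t)⌋ = ⌊16807/391⌋ = 42.
Step 4: Compare |C| = 50 to 42: violated.
The claimed |C| lies above the Hamming bound, so no 7-ary code of length 5 with d ≥ 5 can have 50 codewords.


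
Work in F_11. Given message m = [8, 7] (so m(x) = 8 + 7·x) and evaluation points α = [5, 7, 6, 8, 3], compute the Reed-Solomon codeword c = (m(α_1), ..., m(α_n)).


c = [10, 2, 6, 9, 7]

Message polynomial: m(x) = 8 + 7·x (mod 11).
For each evaluation point α_i, compute m(α_i) mod 11:
  α_1 = 5: Horner steps 7 → 10, so m(5) = 10.
  α_2 = 7: Horner steps 7 → 2, so m(7) = 2.
  α_3 = 6: Horner steps 7 → 6, so m(6) = 6.
  α_4 = 8: Horner steps 7 → 9, so m(8) = 9.
  α_5 = 3: Horner steps 7 → 7, so m(3) = 7.
Codeword c = [10, 2, 6, 9, 7] ∈ F_11^5.


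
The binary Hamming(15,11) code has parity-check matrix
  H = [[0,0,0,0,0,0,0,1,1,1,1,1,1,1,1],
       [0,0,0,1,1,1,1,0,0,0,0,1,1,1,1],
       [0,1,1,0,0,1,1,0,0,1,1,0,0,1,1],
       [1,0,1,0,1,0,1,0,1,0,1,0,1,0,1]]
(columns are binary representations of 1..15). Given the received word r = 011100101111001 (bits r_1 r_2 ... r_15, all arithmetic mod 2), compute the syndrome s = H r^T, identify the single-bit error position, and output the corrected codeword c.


s = (1, 0, 0, 1)^T, error position = 9, corrected codeword c = 011100100111001

Compute s = H r^T mod 2 one row at a time:
  s_1 = 0 + 1 + 1 + 1 + 1 + 0 + 0 + 1 = 5 ≡ 1 (mod 2).
  s_2 = 1 + 0 + 0 + 1 + 1 + 0 + 0 + 1 = 4 ≡ 0 (mod 2).
  s_3 = 1 + 1 + 0 + 1 + 1 + 1 + 0 + 1 = 6 ≡ 0 (mod 2).
  s_4 = 0 + 1 + 0 + 1 + 1 + 1 + 0 + 1 = 5 ≡ 1 (mod 2).
s = (1, 0, 0, 1)^T — this equals column 9 of H (binary 1001), so error is at position 9.
Correct: flip bit 9 of r = 011100101111001 to get c = 011100100111001.


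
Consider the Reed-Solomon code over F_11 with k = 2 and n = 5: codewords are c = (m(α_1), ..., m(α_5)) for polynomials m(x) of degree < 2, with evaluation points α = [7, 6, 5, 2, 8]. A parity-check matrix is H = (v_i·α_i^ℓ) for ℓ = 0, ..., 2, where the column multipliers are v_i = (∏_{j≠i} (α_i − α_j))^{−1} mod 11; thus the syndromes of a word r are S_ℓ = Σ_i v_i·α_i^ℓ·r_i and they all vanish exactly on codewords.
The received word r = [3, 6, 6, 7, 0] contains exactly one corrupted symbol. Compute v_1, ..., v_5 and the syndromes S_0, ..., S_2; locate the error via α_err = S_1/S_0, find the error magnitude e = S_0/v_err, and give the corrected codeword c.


S = (2, 10, 6), error at position 3, error magnitude e = 8, c = [3, 6, 9, 7, 0].

Step 1: column multipliers v_i = (∏_{j≠i}(α_i − α_j))^{−1} mod 11.
  i = 1 (α = 7): (7−6)(7−5)(7−2)(7−8) = 1·2·5·(−1) = −10 ≡ 1, so v_1 = 1^{−1} = 1 (mod 11).
  i = 2 (α = 6): (6−7)(6−5)(6−2)(6−8) = (−1)·1·4·(−2) = 8 ≡ 8, so v_2 = 8^{−1} = 7 (mod 11).
  i = 3 (α = 5): (5−7)(5−6)(5−2)(5−8) = (−2)·(−1)·3·(−3) = −18 ≡ 4, so v_3 = 4^{−1} = 3 (mod 11).
  i = 4 (α = 2): (2−7)(2−6)(2−5)(2−8) = (−5)·(−4)·(−3)·(−6) = 360 ≡ 8, so v_4 = 8^{−1} = 7 (mod 11).
  i = 5 (α = 8): (8−7)(8−6)(8−5)(8−2) = 1·2·3·6 = 36 ≡ 3, so v_5 = 3^{−1} = 4 (mod 11).
  v = [1, 7, 3, 7, 4].
Step 2: syndromes of r = [3, 6, 6, 7, 0] (all sums mod 11).
  S_0 = Σ v_i r_i = 1·3 + 7·6 + 3·6 + 7·7 + 4·0 = 112 ≡ 2.
  S_1 = Σ v_i α_i r_i = 1·7·3 + 7·6·6 + 3·5·6 + 7·2·7 + 4·8·0 = 461 ≡ 10.
  α_i^2 mod 11 = [5, 3, 3, 4, 9].
  S_2 = Σ v_i α_i^2 r_i = 1·5·3 + 7·3·6 + 3·3·6 + 7·4·7 + 4·9·0 = 391 ≡ 6.
  S = (2, 10, 6) ≠ 0, so r is not a codeword (an error is present).
Step 3: locate the error. For a single error e at position i, S_ℓ = v_i·e·α_i^ℓ, so α_err = S_1/S_0.
  S_0^{−1} = 2^{−1} = 6 (mod 11), so α_err = 10·6 = 60 ≡ 5 = α_3. Error position i = 3.
  Consistency check: S_2/S_1 = 6·10 = 60 ≡ 5 = α_err ✓ (single-error assumption holds).
Step 4: error magnitude e = S_0/v_3 = S_0·∏_{j≠3}(α_3 − α_j) = 2·4 = 8 ≡ 8 (mod 11).
Step 5: correct position 3: c_3 = r_3 − e = 6 − 8 ≡ 9 (mod 11). Hence c = [3, 6, 9, 7, 0].
  Check: interpolating c through the α_i gives m(x) = 2 + 8·x (degree < 2) with m(α_i) = c_i for every i, so c is indeed a codeword.


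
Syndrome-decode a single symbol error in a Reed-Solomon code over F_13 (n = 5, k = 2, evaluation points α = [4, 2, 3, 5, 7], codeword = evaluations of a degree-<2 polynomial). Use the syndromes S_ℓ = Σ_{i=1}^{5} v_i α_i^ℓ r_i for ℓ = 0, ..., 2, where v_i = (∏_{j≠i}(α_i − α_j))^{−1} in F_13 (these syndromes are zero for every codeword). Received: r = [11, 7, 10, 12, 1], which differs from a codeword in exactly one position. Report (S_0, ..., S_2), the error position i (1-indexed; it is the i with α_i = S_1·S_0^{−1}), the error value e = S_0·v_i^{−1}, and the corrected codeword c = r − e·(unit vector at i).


S = (6, 12, 11), error at position 2, error magnitude e = 11, c = [11, 9, 10, 12, 1].

Step 1: column multipliers v_i = (∏_{j≠i}(α_i − α_j))^{−1} mod 13.
  i = 1 (α = 4): (4−2)(4−3)(4−5)(4−7) = 2·1·(−1)·(−3) = 6 ≡ 6, so v_1 = 6^{−1} = 11 (mod 13).
  i = 2 (α = 2): (2−4)(2−3)(2−5)(2−7) = (−2)·(−1)·(−3)·(−5) = 30 ≡ 4, so v_2 = 4^{−1} = 10 (mod 13).
  i = 3 (α = 3): (3−4)(3−2)(3−5)(3−7) = (−1)·1·(−2)·(−4) = −8 ≡ 5, so v_3 = 5^{−1} = 8 (mod 13).
  i = 4 (α = 5): (5−4)(5−2)(5−3)(5−7) = 1·3·2·(−2) = −12 ≡ 1, so v_4 = 1^{−1} = 1 (mod 13).
  i = 5 (α = 7): (7−4)(7−2)(7−3)(7−5) = 3·5·4·2 = 120 ≡ 3, so v_5 = 3^{−1} = 9 (mod 13).
  v = [11, 10, 8, 1, 9].
Step 2: syndromes of r = [11, 7, 10, 12, 1] (all sums mod 13).
  S_0 = Σ v_i r_i = 11·11 + 10·7 + 8·10 + 1·12 + 9·1 = 292 ≡ 6.
  S_1 = Σ v_i α_i r_i = 11·4·11 + 10·2·7 + 8·3·10 + 1·5·12 + 9·7·1 = 987 ≡ 12.
  α_i^2 mod 13 = [3, 4, 9, 12, 10].
  S_2 = Σ v_i α_i^2 r_i = 11·3·11 + 10·4·7 + 8·9·10 + 1·12·12 + 9·10·1 = 1597 ≡ 11.
  S = (6, 12, 11) ≠ 0, so r is not a codeword (an error is present).
Step 3: locate the error. For a single error e at position i, S_ℓ = v_i·e·α_i^ℓ, so α_err = S_1/S_0.
  S_0^{−1} = 6^{−1} = 11 (mod 13), so α_err = 12·11 = 132 ≡ 2 = α_2. Error position i = 2.
  Consistency check: S_2/S_1 = 11·12 = 132 ≡ 2 = α_err ✓ (single-error assumption holds).
Step 4: error magnitude e = S_0/v_2 = S_0·∏_{j≠2}(α_2 − α_j) = 6·4 = 24 ≡ 11 (mod 13).
Step 5: correct position 2: c_2 = r_2 − e = 7 − 11 ≡ 9 (mod 13). Hence c = [11, 9, 10, 12, 1].
  Check: interpolating c through the α_i gives m(x) = 7 + 1·x (degree < 2) with m(α_i) = c_i for every i, so c is indeed a codeword.


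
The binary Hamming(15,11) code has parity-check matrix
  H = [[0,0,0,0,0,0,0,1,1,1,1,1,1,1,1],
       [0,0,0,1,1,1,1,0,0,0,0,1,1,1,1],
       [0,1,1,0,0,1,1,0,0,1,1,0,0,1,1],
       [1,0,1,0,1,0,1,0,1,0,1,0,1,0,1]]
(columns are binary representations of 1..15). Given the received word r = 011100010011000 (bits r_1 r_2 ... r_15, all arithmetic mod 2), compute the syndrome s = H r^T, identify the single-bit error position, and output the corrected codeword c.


s = (1, 0, 1, 0)^T, error position = 10, corrected codeword c = 011100010111000

Compute s = H r^T mod 2 one row at a time:
  s_1 = 1 + 0 + 0 + 1 + 1 + 0 + 0 + 0 = 3 ≡ 1 (mod 2).
  s_2 = 1 + 0 + 0 + 0 + 1 + 0 + 0 + 0 = 2 ≡ 0 (mod 2).
  s_3 = 1 + 1 + 0 + 0 + 0 + 1 + 0 + 0 = 3 ≡ 1 (mod 2).
  s_4 = 0 + 1 + 0 + 0 + 0 + 1 + 0 + 0 = 2 ≡ 0 (mod 2).
s = (1, 0, 1, 0)^T — this equals column 10 of H (binary 1010), so error is at position 10.
Correct: flip bit 10 of r = 011100010011000 to get c = 011100010111000.


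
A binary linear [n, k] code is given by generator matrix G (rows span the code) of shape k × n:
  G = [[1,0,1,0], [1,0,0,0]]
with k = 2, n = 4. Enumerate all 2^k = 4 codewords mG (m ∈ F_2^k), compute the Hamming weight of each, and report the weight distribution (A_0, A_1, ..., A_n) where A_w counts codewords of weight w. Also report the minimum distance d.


Weight distribution: A_0 = 1, A_1 = 2, A_2 = 1. Minimum distance d = 1.

Enumerate all 2^2 = 4 messages m ∈ F_2^2.
For each, compute codeword c = mG in F_2^4, then tally its weight.
  m = 00 → c = 0000, weight = 0.
  m = 10 → c = 1010, weight = 2.
  m = 01 → c = 1000, weight = 1.
  m = 11 → c = 0010, weight = 1.
Tally weights:
  weight 0: 1 codewords.
  weight 1: 2 codewords.
  weight 2: 1 codewords.
Minimum distance d = smallest w > 0 with A_w > 0 = 1.
Sanity: Σ A_w = 4 = 2^2 = 4 ✓.


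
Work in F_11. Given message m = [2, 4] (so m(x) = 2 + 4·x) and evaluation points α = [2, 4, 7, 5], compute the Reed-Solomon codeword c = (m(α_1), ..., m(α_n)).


c = [10, 7, 8, 0]

Message polynomial: m(x) = 2 + 4·x (mod 11).
For each evaluation point α_i, compute m(α_i) mod 11:
  α_1 = 2: Horner steps 4 → 10, so m(2) = 10.
  α_2 = 4: Horner steps 4 → 7, so m(4) = 7.
  α_3 = 7: Horner steps 4 → 8, so m(7) = 8.
  α_4 = 5: Horner steps 4 → 0, so m(5) = 0.
Codeword c = [10, 7, 8, 0] ∈ F_11^4.


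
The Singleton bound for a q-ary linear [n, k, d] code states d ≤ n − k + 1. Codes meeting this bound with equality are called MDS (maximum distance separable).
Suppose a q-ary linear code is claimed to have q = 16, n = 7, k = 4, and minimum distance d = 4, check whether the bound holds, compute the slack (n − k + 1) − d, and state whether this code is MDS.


Singleton RHS = n − k + 1 = 4, slack = 0, bound satisfied, MDS.

Singleton bound: d ≤ n − k + 1.
Here n = 7, k = 4, so n − k + 1 = 4.
Given d = 4, check d ≤ 4: YES.
Slack = (n − k + 1) − d = 0.
The code is MDS (slack = 0).
Description: the claimed parameters are [7, 4, 4]_16; such a code would be MDS (meets Singleton bound).


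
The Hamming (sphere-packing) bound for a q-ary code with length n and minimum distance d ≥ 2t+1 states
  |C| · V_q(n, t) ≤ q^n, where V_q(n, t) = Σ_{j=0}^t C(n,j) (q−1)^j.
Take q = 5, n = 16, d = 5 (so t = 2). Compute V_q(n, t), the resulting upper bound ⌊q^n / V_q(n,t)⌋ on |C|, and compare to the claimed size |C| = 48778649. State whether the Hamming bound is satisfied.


V_q(n, t) = 1985, q^n = 152587890625, Hamming bound = 76870473, |C| = 48778649 ≤ bound (satisfied).

Step 1: Compute V_q(n, t) = Σ_{j=0}^2 C(n, j) (q−1)^j.
  j = 0: C(16,0)·(4)^0 = 1·1 = 1.
  j = 1: C(16,1)·(4)^1 = 16·4 = 64.
  j = 2: C(16,2)·(4)^2 = 120·16 = 1920.
  V_q(n, t) = 1 + 64 + 1920 = 1985.
Step 2: q^n = 5^16 = 152587890625.
Step 3: Hamming bound ⌊q^n / V_q(n,t)⌋ = ⌊152587890625/1985⌋ = 76870473.
Step 4: Compare |C| = 48778649 to 76870473: satisfied.
The claimed |C| lies below the Hamming bound.


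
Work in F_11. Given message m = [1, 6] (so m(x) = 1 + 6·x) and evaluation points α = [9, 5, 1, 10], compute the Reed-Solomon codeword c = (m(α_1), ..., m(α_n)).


c = [0, 9, 7, 6]

Message polynomial: m(x) = 1 + 6·x (mod 11).
For each evaluation point α_i, compute m(α_i) mod 11:
  α_1 = 9: Horner steps 6 → 0, so m(9) = 0.
  α_2 = 5: Horner steps 6 → 9, so m(5) = 9.
  α_3 = 1: Horner steps 6 → 7, so m(1) = 7.
  α_4 = 10: Horner steps 6 → 6, so m(10) = 6.
Codeword c = [0, 9, 7, 6] ∈ F_11^4.


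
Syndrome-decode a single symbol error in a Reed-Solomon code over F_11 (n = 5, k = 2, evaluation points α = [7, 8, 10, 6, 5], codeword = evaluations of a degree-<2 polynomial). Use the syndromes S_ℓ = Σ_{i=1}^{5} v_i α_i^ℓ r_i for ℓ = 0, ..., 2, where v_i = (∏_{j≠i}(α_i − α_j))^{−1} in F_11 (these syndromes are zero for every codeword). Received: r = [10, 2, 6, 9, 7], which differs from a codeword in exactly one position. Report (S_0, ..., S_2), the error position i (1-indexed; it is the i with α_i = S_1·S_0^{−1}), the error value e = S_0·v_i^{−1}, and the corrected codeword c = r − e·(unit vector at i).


S = (9, 8, 1), error at position 1, error magnitude e = 10, c = [0, 2, 6, 9, 7].

Step 1: column multipliers v_i = (∏_{j≠i}(α_i − α_j))^{−1} mod 11.
  i = 1 (α = 7): (7−8)(7−10)(7−6)(7−5) = (−1)·(−3)·1·2 = 6 ≡ 6, so v_1 = 6^{−1} = 2 (mod 11).
  i = 2 (α = 8): (8−7)(8−10)(8−6)(8−5) = 1·(−2)·2·3 = −12 ≡ 10, so v_2 = 10^{−1} = 10 (mod 11).
  i = 3 (α = 10): (10−7)(10−8)(10−6)(10−5) = 3·2·4·5 = 120 ≡ 10, so v_3 = 10^{−1} = 10 (mod 11).
  i = 4 (α = 6): (6−7)(6−8)(6−10)(6−5) = (−1)·(−2)·(−4)·1 = −8 ≡ 3, so v_4 = 3^{−1} = 4 (mod 11).
  i = 5 (α = 5): (5−7)(5−8)(5−10)(5−6) = (−2)·(−3)·(−5)·(−1) = 30 ≡ 8, so v_5 = 8^{−1} = 7 (mod 11).
  v = [2, 10, 10, 4, 7].
Step 2: syndromes of r = [10, 2, 6, 9, 7] (all sums mod 11).
  S_0 = Σ v_i r_i = 2·10 + 10·2 + 10·6 + 4·9 + 7·7 = 185 ≡ 9.
  S_1 = Σ v_i α_i r_i = 2·7·10 + 10·8·2 + 10·10·6 + 4·6·9 + 7·5·7 = 1361 ≡ 8.
  α_i^2 mod 11 = [5, 9, 1, 3, 3].
  S_2 = Σ v_i α_i^2 r_i = 2·5·10 + 10·9·2 + 10·1·6 + 4·3·9 + 7·3·7 = 595 ≡ 1.
  S = (9, 8, 1) ≠ 0, so r is not a codeword (an error is present).
Step 3: locate the error. For a single error e at position i, S_ℓ = v_i·e·α_i^ℓ, so α_err = S_1/S_0.
  S_0^{−1} = 9^{−1} = 5 (mod 11), so α_err = 8·5 = 40 ≡ 7 = α_1. Error position i = 1.
  Consistency check: S_2/S_1 = 1·7 = 7 ≡ 7 = α_err ✓ (single-error assumption holds).
Step 4: error magnitude e = S_0/v_1 = S_0·∏_{j≠1}(α_1 − α_j) = 9·6 = 54 ≡ 10 (mod 11).
Step 5: correct position 1: c_1 = r_1 − e = 10 − 10 ≡ 0 (mod 11). Hence c = [0, 2, 6, 9, 7].
  Check: interpolating c through the α_i gives m(x) = 8 + 2·x (degree < 2) with m(α_i) = c_i for every i, so c is indeed a codeword.


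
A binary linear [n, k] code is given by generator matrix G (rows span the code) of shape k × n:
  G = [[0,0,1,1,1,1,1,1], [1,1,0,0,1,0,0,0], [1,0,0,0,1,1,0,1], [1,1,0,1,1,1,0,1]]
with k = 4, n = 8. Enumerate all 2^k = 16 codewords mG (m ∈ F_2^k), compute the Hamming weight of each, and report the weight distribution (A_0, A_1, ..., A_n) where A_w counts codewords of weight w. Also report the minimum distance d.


Weight distribution: A_0 = 1, A_2 = 1, A_3 = 5, A_4 = 3, A_5 = 2, A_6 = 3, A_7 = 1. Minimum distance d = 2.

Enumerate all 2^4 = 16 messages m ∈ F_2^4.
For each, compute codeword c = mG in F_2^8, then tally its weight.
  m = 0000 → c = 00000000, weight = 0.
  m = 1000 → c = 00111111, weight = 6.
  m = 0100 → c = 11001000, weight = 3.
  m = 1100 → c = 11110111, weight = 7.
  m = 0010 → c = 10001101, weight = 4.
  m = 1010 → c = 10110010, weight = 4.
  m = 0110 → c = 01000101, weight = 3.
  m = 1110 → c = 01111010, weight = 5.
  m = 0001 → c = 11011101, weight = 6.
  m = 1001 → c = 11100010, weight = 4.
  m = 0101 → c = 00010101, weight = 3.
  m = 1101 → c = 00101010, weight = 3.
  m = 0011 → c = 01010000, weight = 2.
  m = 1011 → c = 01101111, weight = 6.
  m = 0111 → c = 10011000, weight = 3.
  m = 1111 → c = 10100111, weight = 5.
Tally weights:
  weight 0: 1 codewords.
  weight 2: 1 codewords.
  weight 3: 5 codewords.
  weight 4: 3 codewords.
  weight 5: 2 codewords.
  weight 6: 3 codewords.
  weight 7: 1 codewords.
Minimum distance d = smallest w > 0 with A_w > 0 = 2.
Sanity: Σ A_w = 16 = 2^4 = 16 ✓.


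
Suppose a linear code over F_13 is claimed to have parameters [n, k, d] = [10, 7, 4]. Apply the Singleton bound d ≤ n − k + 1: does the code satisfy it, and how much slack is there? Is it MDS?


Singleton RHS = n − k + 1 = 4, slack = 0, bound satisfied, MDS.

Singleton bound: d ≤ n − k + 1.
Here n = 10, k = 7, so n − k + 1 = 4.
Given d = 4, check d ≤ 4: YES.
Slack = (n − k + 1) − d = 0.
The code is MDS (slack = 0).
Description: the claimed parameters are [10, 7, 4]_13; such a code would be MDS (meets Singleton bound).


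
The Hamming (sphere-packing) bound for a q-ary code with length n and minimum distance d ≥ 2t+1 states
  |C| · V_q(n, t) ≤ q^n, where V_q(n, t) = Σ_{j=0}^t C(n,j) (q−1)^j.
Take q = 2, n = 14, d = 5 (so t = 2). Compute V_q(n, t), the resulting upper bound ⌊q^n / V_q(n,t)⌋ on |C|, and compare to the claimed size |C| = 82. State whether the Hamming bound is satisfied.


V_q(n, t) = 106, q^n = 16384, Hamming bound = 154, |C| = 82 ≤ bound (satisfied).

Step 1: Compute V_q(n, t) = Σ_{j=0}^2 C(n, j) (q−1)^j.
  j = 0: C(14,0)·(1)^0 = 1·1 = 1.
  j = 1: C(14,1)·(1)^1 = 14·1 = 14.
  j = 2: C(14,2)·(1)^2 = 91·1 = 91.
  V_q(n, t) = 1 + 14 + 91 = 106.
Step 2: q^n = 2^14 = 16384.
Step 3: Hamming bound ⌊q^n / V_q(n,t)⌋ = ⌊16384/106⌋ = 154.
Step 4: Compare |C| = 82 to 154: satisfied.
The claimed |C| lies below the Hamming bound.


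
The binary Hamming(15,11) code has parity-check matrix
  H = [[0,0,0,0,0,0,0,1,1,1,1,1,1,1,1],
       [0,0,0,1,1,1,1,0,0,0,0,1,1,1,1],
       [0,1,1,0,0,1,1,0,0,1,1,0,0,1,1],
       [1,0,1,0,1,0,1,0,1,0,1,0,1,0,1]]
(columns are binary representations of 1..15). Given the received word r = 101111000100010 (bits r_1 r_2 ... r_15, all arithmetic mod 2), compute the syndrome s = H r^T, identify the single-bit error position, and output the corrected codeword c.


s = (0, 0, 0, 1)^T, error position = 1, corrected codeword c = 001111000100010

Compute s = H r^T mod 2 one row at a time:
  s_1 = 0 + 0 + 1 + 0 + 0 + 0 + 1 + 0 = 2 ≡ 0 (mod 2).
  s_2 = 1 + 1 + 1 + 0 + 0 + 0 + 1 + 0 = 4 ≡ 0 (mod 2).
  s_3 = 0 + 1 + 1 + 0 + 1 + 0 + 1 + 0 = 4 ≡ 0 (mod 2).
  s_4 = 1 + 1 + 1 + 0 + 0 + 0 + 0 + 0 = 3 ≡ 1 (mod 2).
s = (0, 0, 0, 1)^T — this equals column 1 of H (binary 0001), so error is at position 1.
Correct: flip bit 1 of r = 101111000100010 to get c = 001111000100010.


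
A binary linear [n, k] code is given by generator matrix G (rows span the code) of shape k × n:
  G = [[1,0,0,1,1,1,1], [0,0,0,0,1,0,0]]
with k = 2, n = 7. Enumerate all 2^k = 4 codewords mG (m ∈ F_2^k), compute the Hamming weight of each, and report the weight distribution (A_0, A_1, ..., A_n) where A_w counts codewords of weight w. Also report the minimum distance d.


Weight distribution: A_0 = 1, A_1 = 1, A_4 = 1, A_5 = 1. Minimum distance d = 1.

Enumerate all 2^2 = 4 messages m ∈ F_2^2.
For each, compute codeword c = mG in F_2^7, then tally its weight.
  m = 00 → c = 0000000, weight = 0.
  m = 10 → c = 1001111, weight = 5.
  m = 01 → c = 0000100, weight = 1.
  m = 11 → c = 1001011, weight = 4.
Tally weights:
  weight 0: 1 codewords.
  weight 1: 1 codewords.
  weight 4: 1 codewords.
  weight 5: 1 codewords.
Minimum distance d = smallest w > 0 with A_w > 0 = 1.
Sanity: Σ A_w = 4 = 2^2 = 4 ✓.


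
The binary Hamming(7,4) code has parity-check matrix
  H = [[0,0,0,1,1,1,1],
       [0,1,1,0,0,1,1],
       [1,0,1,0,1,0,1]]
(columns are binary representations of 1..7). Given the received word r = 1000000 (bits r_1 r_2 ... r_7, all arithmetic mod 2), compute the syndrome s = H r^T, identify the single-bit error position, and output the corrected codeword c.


s = (0, 0, 1)^T, error position = 1, corrected codeword c = 0000000

Compute s = H r^T mod 2 one row at a time:
  s_1 = 0 + 0 + 0 + 0 = 0 ≡ 0 (mod 2).
  s_2 = 0 + 0 + 0 + 0 = 0 ≡ 0 (mod 2).
  s_3 = 1 + 0 + 0 + 0 = 1 ≡ 1 (mod 2).
s = (0, 0, 1)^T — this equals column 1 of H (binary 001), so error is at position 1.
Correct: flip bit 1 of r = 1000000 to get c = 0000000.


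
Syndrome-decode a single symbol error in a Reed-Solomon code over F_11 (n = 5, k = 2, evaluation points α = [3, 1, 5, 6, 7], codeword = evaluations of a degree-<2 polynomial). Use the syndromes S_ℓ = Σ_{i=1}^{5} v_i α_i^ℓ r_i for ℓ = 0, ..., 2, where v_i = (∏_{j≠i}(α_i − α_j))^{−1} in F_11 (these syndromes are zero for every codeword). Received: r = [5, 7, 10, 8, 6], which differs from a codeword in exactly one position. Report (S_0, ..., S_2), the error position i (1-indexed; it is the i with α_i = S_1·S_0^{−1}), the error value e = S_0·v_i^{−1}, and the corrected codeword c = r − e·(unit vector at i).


S = (5, 4, 1), error at position 1, error magnitude e = 2, c = [3, 7, 10, 8, 6].

Step 1: column multipliers v_i = (∏_{j≠i}(α_i − α_j))^{−1} mod 11.
  i = 1 (α = 3): (3−1)(3−5)(3−6)(3−7) = 2·(−2)·(−3)·(−4) = −48 ≡ 7, so v_1 = 7^{−1} = 8 (mod 11).
  i = 2 (α = 1): (1−3)(1−5)(1−6)(1−7) = (−2)·(−4)·(−5)·(−6) = 240 ≡ 9, so v_2 = 9^{−1} = 5 (mod 11).
  i = 3 (α = 5): (5−3)(5−1)(5−6)(5−7) = 2·4·(−1)·(−2) = 16 ≡ 5, so v_3 = 5^{−1} = 9 (mod 11).
  i = 4 (α = 6): (6−3)(6−1)(6−5)(6−7) = 3·5·1·(−1) = −15 ≡ 7, so v_4 = 7^{−1} = 8 (mod 11).
  i = 5 (α = 7): (7−3)(7−1)(7−5)(7−6) = 4·6·2·1 = 48 ≡ 4, so v_5 = 4^{−1} = 3 (mod 11).
  v = [8, 5, 9, 8, 3].
Step 2: syndromes of r = [5, 7, 10, 8, 6] (all sums mod 11).
  S_0 = Σ v_i r_i = 8·5 + 5·7 + 9·10 + 8·8 + 3·6 = 247 ≡ 5.
  S_1 = Σ v_i α_i r_i = 8·3·5 + 5·1·7 + 9·5·10 + 8·6·8 + 3·7·6 = 1115 ≡ 4.
  α_i^2 mod 11 = [9, 1, 3, 3, 5].
  S_2 = Σ v_i α_i^2 r_i = 8·9·5 + 5·1·7 + 9·3·10 + 8·3·8 + 3·5·6 = 947 ≡ 1.
  S = (5, 4, 1) ≠ 0, so r is not a codeword (an error is present).
Step 3: locate the error. For a single error e at position i, S_ℓ = v_i·e·α_i^ℓ, so α_err = S_1/S_0.
  S_0^{−1} = 5^{−1} = 9 (mod 11), so α_err = 4·9 = 36 ≡ 3 = α_1. Error position i = 1.
  Consistency check: S_2/S_1 = 1·3 = 3 ≡ 3 = α_err ✓ (single-error assumption holds).
Step 4: error magnitude e = S_0/v_1 = S_0·∏_{j≠1}(α_1 − α_j) = 5·7 = 35 ≡ 2 (mod 11).
Step 5: correct position 1: c_1 = r_1 − e = 5 − 2 ≡ 3 (mod 11). Hence c = [3, 7, 10, 8, 6].
  Check: interpolating c through the α_i gives m(x) = 9 + 9·x (degree < 2) with m(α_i) = c_i for every i, so c is indeed a codeword.


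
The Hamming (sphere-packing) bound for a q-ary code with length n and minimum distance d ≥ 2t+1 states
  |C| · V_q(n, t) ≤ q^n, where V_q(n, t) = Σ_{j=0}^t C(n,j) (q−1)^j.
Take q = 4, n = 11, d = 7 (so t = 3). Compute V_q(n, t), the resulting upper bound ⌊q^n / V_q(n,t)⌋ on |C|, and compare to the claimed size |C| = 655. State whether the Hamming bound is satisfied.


V_q(n, t) = 4984, q^n = 4194304, Hamming bound = 841, |C| = 655 ≤ bound (satisfied).

Step 1: Compute V_q(n, t) = Σ_{j=0}^3 C(n, j) (q−1)^j.
  j = 0: C(11,0)·(3)^0 = 1·1 = 1.
  j = 1: C(11,1)·(3)^1 = 11·3 = 33.
  j = 2: C(11,2)·(3)^2 = 55·9 = 495.
  j = 3: C(11,3)·(3)^3 = 165·27 = 4455.
  V_q(n, t) = 1 + 33 + 495 + 4455 = 4984.
Step 2: q^n = 4^11 = 4194304.
Step 3: Hamming bound ⌊q^n / V_q(n,t)⌋ = ⌊4194304/4984⌋ = 841.
Step 4: Compare |C| = 655 to 841: satisfied.
The claimed |C| lies below the Hamming bound.


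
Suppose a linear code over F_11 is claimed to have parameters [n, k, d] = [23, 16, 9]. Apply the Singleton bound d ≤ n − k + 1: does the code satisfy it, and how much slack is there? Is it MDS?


Singleton RHS = n − k + 1 = 8, slack = -1, bound violated (no such code; not MDS).

Singleton bound: d ≤ n − k + 1.
Here n = 23, k = 16, so n − k + 1 = 8.
Given d = 9, check d ≤ 8: NO.
Slack = (n − k + 1) − d = -1.
The slack is negative: d = 9 exceeds n − k + 1 = 8 by 1, so the Singleton bound is violated and no linear [23, 16, 9]_11 code can exist. In particular it is not MDS (MDS requires d = n − k + 1 exactly).
Description: the claimed parameters are [23, 16, 9]_11; such a code would be impossible (violates the Singleton bound).


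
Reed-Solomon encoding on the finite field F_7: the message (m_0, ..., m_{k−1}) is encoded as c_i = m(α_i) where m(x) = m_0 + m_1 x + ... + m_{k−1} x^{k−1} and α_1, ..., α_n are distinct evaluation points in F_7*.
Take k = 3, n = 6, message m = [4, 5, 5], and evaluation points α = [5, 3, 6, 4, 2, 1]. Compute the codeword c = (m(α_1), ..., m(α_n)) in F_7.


c = [0, 1, 4, 6, 6, 0]

Message polynomial: m(x) = 4 + 5·x + 5·x^2 (mod 7).
For each evaluation point α_i, compute m(α_i) mod 7:
  α_1 = 5: Horner steps 5 → 2 → 0, so m(5) = 0.
  α_2 = 3: Horner steps 5 → 6 → 1, so m(3) = 1.
  α_3 = 6: Horner steps 5 → 0 → 4, so m(6) = 4.
  α_4 = 4: Horner steps 5 → 4 → 6, so m(4) = 6.
  α_5 = 2: Horner steps 5 → 1 → 6, so m(2) = 6.
  α_6 = 1: Horner steps 5 → 3 → 0, so m(1) = 0.
Codeword c = [0, 1, 4, 6, 6, 0] ∈ F_7^6.


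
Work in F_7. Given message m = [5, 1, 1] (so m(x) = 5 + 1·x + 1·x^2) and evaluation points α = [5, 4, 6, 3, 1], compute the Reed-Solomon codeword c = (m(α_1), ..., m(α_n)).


c = [0, 4, 5, 3, 0]

Message polynomial: m(x) = 5 + 1·x + 1·x^2 (mod 7).
For each evaluation point α_i, compute m(α_i) mod 7:
  α_1 = 5: Horner steps 1 → 6 → 0, so m(5) = 0.
  α_2 = 4: Horner steps 1 → 5 → 4, so m(4) = 4.
  α_3 = 6: Horner steps 1 → 0 → 5, so m(6) = 5.
  α_4 = 3: Horner steps 1 → 4 → 3, so m(3) = 3.
  α_5 = 1: Horner steps 1 → 2 → 0, so m(1) = 0.
Codeword c = [0, 4, 5, 3, 0] ∈ F_7^5.


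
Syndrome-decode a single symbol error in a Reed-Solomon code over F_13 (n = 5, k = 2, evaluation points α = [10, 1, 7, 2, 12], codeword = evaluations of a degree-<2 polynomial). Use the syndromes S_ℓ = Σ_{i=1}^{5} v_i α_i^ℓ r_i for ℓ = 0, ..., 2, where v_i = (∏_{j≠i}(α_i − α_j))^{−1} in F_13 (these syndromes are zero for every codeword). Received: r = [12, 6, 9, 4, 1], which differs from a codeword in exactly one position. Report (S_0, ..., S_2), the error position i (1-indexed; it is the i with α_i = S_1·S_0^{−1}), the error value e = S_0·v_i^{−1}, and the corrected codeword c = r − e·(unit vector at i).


S = (9, 9, 9), error at position 2, error magnitude e = 3, c = [12, 3, 9, 4, 1].

Step 1: column multipliers v_i = (∏_{j≠i}(α_i − α_j))^{−1} mod 13.
  i = 1 (α = 10): (10−1)(10−7)(10−2)(10−12) = 9·3·8·(−2) = −432 ≡ 10, so v_1 = 10^{−1} = 4 (mod 13).
  i = 2 (α = 1): (1−10)(1−7)(1−2)(1−12) = (−9)·(−6)·(−1)·(−11) = 594 ≡ 9, so v_2 = 9^{−1} = 3 (mod 13).
  i = 3 (α = 7): (7−10)(7−1)(7−2)(7−12) = (−3)·6·5·(−5) = 450 ≡ 8, so v_3 = 8^{−1} = 5 (mod 13).
  i = 4 (α = 2): (2−10)(2−1)(2−7)(2−12) = (−8)·1·(−5)·(−10) = −400 ≡ 3, so v_4 = 3^{−1} = 9 (mod 13).
  i = 5 (α = 12): (12−10)(12−1)(12−7)(12−2) = 2·11·5·10 = 1100 ≡ 8, so v_5 = 8^{−1} = 5 (mod 13).
  v = [4, 3, 5, 9, 5].
Step 2: syndromes of r = [12, 6, 9, 4, 1] (all sums mod 13).
  S_0 = Σ v_i r_i = 4·12 + 3·6 + 5·9 + 9·4 + 5·1 = 152 ≡ 9.
  S_1 = Σ v_i α_i r_i = 4·10·12 + 3·1·6 + 5·7·9 + 9·2·4 + 5·12·1 = 945 ≡ 9.
  α_i^2 mod 13 = [9, 1, 10, 4, 1].
  S_2 = Σ v_i α_i^2 r_i = 4·9·12 + 3·1·6 + 5·10·9 + 9·4·4 + 5·1·1 = 1049 ≡ 9.
  S = (9, 9, 9) ≠ 0, so r is not a codeword (an error is present).
Step 3: locate the error. For a single error e at position i, S_ℓ = v_i·e·α_i^ℓ, so α_err = S_1/S_0.
  S_0^{−1} = 9^{−1} = 3 (mod 13), so α_err = 9·3 = 27 ≡ 1 = α_2. Error position i = 2.
  Consistency check: S_2/S_1 = 9·3 = 27 ≡ 1 = α_err ✓ (single-error assumption holds).
Step 4: error magnitude e = S_0/v_2 = S_0·∏_{j≠2}(α_2 − α_j) = 9·9 = 81 ≡ 3 (mod 13).
Step 5: correct position 2: c_2 = r_2 − e = 6 − 3 ≡ 3 (mod 13). Hence c = [12, 3, 9, 4, 1].
  Check: interpolating c through the α_i gives m(x) = 2 + 1·x (degree < 2) with m(α_i) = c_i for every i, so c is indeed a codeword.


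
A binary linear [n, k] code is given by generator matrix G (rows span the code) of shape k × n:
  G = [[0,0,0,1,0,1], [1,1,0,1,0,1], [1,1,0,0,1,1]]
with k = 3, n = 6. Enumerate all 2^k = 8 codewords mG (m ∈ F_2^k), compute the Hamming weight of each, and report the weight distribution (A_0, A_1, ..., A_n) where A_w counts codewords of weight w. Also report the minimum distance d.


Weight distribution: A_0 = 1, A_2 = 4, A_4 = 3. Minimum distance d = 2.

Enumerate all 2^3 = 8 messages m ∈ F_2^3.
For each, compute codeword c = mG in F_2^6, then tally its weight.
  m = 000 → c = 000000, weight = 0.
  m = 100 → c = 000101, weight = 2.
  m = 010 → c = 110101, weight = 4.
  m = 110 → c = 110000, weight = 2.
  m = 001 → c = 110011, weight = 4.
  m = 101 → c = 110110, weight = 4.
  m = 011 → c = 000110, weight = 2.
  m = 111 → c = 000011, weight = 2.
Tally weights:
  weight 0: 1 codewords.
  weight 2: 4 codewords.
  weight 4: 3 codewords.
Minimum distance d = smallest w > 0 with A_w > 0 = 2.
Sanity: Σ A_w = 8 = 2^3 = 8 ✓.


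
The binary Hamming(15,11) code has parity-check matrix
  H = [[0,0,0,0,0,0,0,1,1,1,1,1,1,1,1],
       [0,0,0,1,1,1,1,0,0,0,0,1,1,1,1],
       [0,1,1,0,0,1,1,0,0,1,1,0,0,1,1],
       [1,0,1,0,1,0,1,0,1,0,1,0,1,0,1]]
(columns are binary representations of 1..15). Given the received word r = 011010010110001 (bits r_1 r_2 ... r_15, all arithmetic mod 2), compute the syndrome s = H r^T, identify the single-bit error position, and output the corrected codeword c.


s = (0, 0, 1, 0)^T, error position = 2, corrected codeword c = 001010010110001

Compute s = H r^T mod 2 one row at a time:
  s_1 = 1 + 0 + 1 + 1 + 0 + 0 + 0 + 1 = 4 ≡ 0 (mod 2).
  s_2 = 0 + 1 + 0 + 0 + 0 + 0 + 0 + 1 = 2 ≡ 0 (mod 2).
  s_3 = 1 + 1 + 0 + 0 + 1 + 1 + 0 + 1 = 5 ≡ 1 (mod 2).
  s_4 = 0 + 1 + 1 + 0 + 0 + 1 + 0 + 1 = 4 ≡ 0 (mod 2).
s = (0, 0, 1, 0)^T — this equals column 2 of H (binary 0010), so error is at position 2.
Correct: flip bit 2 of r = 011010010110001 to get c = 001010010110001.


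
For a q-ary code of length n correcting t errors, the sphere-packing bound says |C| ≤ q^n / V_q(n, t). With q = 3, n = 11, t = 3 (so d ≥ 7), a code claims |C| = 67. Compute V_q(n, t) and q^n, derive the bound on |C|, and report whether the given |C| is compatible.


V_q(n, t) = 1563, q^n = 177147, Hamming bound = 113, |C| = 67 ≤ bound (satisfied).

Step 1: Compute V_q(n, t) = Σ_{j=0}^3 C(n, j) (q−1)^j.
  j = 0: C(11,0)·(2)^0 = 1·1 = 1.
  j = 1: C(11,1)·(2)^1 = 11·2 = 22.
  j = 2: C(11,2)·(2)^2 = 55·4 = 220.
  j = 3: C(11,3)·(2)^3 = 165·8 = 1320.
  V_q(n, t) = 1 + 22 + 220 + 1320 = 1563.
Step 2: q^n = 3^11 = 177147.
Step 3: Hamming bound ⌊q^n / V_q(n,t)⌋ = ⌊177147/1563⌋ = 113.
Step 4: Compare |C| = 67 to 113: satisfied.
The claimed |C| lies below the Hamming bound.


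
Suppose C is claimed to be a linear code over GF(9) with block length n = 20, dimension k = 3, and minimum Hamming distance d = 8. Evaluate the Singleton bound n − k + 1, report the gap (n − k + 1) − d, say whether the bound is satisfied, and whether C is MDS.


Singleton RHS = n − k + 1 = 18, slack = 10, bound satisfied, not MDS.

Singleton bound: d ≤ n − k + 1.
Here n = 20, k = 3, so n − k + 1 = 18.
Given d = 8, check d ≤ 18: YES.
Slack = (n − k + 1) − d = 10.
The code is NOT MDS (slack = 10 > 0).
Description: the claimed parameters are [20, 3, 8]_9; such a code would be non-MDS.


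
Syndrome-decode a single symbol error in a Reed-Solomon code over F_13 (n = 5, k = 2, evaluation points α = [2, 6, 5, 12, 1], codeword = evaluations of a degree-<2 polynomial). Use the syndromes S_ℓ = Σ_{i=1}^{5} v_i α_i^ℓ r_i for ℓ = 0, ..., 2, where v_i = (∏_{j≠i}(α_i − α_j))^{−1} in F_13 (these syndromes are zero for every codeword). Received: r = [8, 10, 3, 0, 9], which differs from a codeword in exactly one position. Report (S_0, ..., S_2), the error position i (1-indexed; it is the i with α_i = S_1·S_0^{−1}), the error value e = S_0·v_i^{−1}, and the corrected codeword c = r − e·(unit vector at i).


S = (5, 5, 5), error at position 5, error magnitude e = 8, c = [8, 10, 3, 0, 1].

Step 1: column multipliers v_i = (∏_{j≠i}(α_i − α_j))^{−1} mod 13.
  i = 1 (α = 2): (2−6)(2−5)(2−12)(2−1) = (−4)·(−3)·(−10)·1 = −120 ≡ 10, so v_1 = 10^{−1} = 4 (mod 13).
  i = 2 (α = 6): (6−2)(6−5)(6−12)(6−1) = 4·1·(−6)·5 = −120 ≡ 10, so v_2 = 10^{−1} = 4 (mod 13).
  i = 3 (α = 5): (5−2)(5−6)(5−12)(5−1) = 3·(−1)·(−7)·4 = 84 ≡ 6, so v_3 = 6^{−1} = 11 (mod 13).
  i = 4 (α = 12): (12−2)(12−6)(12−5)(12−1) = 10·6·7·11 = 4620 ≡ 5, so v_4 = 5^{−1} = 8 (mod 13).
  i = 5 (α = 1): (1−2)(1−6)(1−5)(1−12) = (−1)·(−5)·(−4)·(−11) = 220 ≡ 12, so v_5 = 12^{−1} = 12 (mod 13).
  v = [4, 4, 11, 8, 12].
Step 2: syndromes of r = [8, 10, 3, 0, 9] (all sums mod 13).
  S_0 = Σ v_i r_i = 4·8 + 4·10 + 11·3 + 8·0 + 12·9 = 213 ≡ 5.
  S_1 = Σ v_i α_i r_i = 4·2·8 + 4·6·10 + 11·5·3 + 8·12·0 + 12·1·9 = 577 ≡ 5.
  α_i^2 mod 13 = [4, 10, 12, 1, 1].
  S_2 = Σ v_i α_i^2 r_i = 4·4·8 + 4·10·10 + 11·12·3 + 8·1·0 + 12·1·9 = 1032 ≡ 5.
  S = (5, 5, 5) ≠ 0, so r is not a codeword (an error is present).
Step 3: locate the error. For a single error e at position i, S_ℓ = v_i·e·α_i^ℓ, so α_err = S_1/S_0.
  S_0^{−1} = 5^{−1} = 8 (mod 13), so α_err = 5·8 = 40 ≡ 1 = α_5. Error position i = 5.
  Consistency check: S_2/S_1 = 5·8 = 40 ≡ 1 = α_err ✓ (single-error assumption holds).
Step 4: error magnitude e = S_0/v_5 = S_0·∏_{j≠5}(α_5 − α_j) = 5·12 = 60 ≡ 8 (mod 13).
Step 5: correct position 5: c_5 = r_5 − e = 9 − 8 ≡ 1 (mod 13). Hence c = [8, 10, 3, 0, 1].
  Check: interpolating c through the α_i gives m(x) = 7 + 7·x (degree < 2) with m(α_i) = c_i for every i, so c is indeed a codeword.
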